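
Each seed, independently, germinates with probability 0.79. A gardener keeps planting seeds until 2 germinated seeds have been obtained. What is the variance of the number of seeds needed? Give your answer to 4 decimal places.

0.6730

Y = total seeds until the second success; negative binomial with r=2, p=0.79.
Var(Y) = r(1−p)/p² = 2·0.21 / 0.79² = 0.672969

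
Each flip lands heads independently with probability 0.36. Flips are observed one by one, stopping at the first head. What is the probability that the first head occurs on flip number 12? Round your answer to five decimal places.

Geometric (trials to first success), p = 0.36.
P(Y = 12) = (1−p)^11 · p = 0.0073787 · 0.36 = 0.0026563

0.00266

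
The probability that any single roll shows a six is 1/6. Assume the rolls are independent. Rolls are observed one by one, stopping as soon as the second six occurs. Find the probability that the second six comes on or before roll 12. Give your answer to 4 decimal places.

Finishing within 12 rolls ⇔ at least 2 successes in the first 12. With X ~ Binomial(12, 0.166667), P(Y ≤ 12) = 1 − P(X ≤ 1).
  k=0: C(12,0)·0.166667^0·0.833333^12 = 0.112157
  k=1: C(12,1)·0.166667^1·0.833333^11 = 0.269176
1 − 0.381333 = 0.618667

0.6187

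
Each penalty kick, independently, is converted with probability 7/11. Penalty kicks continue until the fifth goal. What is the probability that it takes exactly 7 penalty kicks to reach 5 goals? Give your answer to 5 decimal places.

Y = trial on which the fifth success occurs; negative binomial, r=5, p=0.636364.
P(Y=7) = C(6,4) · p^5 · (1−p)^2
= 15 · 0.10436 · 0.13223 = 0.2069916

0.20699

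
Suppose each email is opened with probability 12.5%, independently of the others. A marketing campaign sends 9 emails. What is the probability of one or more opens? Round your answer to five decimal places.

0.69934

P(at least one) = 1 − P(none) = 1 − (1 − 0.125)^9
= 1 − 0.3006578 = 0.6993422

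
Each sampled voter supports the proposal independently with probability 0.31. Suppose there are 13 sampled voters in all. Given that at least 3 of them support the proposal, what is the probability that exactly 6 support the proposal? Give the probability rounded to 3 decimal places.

X ~ Binomial(13, 0.31). Want P(X=6 | X≥3) = P(X=6) / P(X≥3).
P(X=6) = C(13,6)·0.31^6·0.69^7 = 0.11340
P(X≥3) = 1 − 0.00804 − 0.04693 − 0.12652 = 0.81851
Ratio = 0.11340 / 0.81851 = 0.13855

0.139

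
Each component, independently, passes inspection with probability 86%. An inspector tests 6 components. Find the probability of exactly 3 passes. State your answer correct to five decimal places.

X ~ Binomial(n=6, p=0.86).
P(X=3) = C(6,3) · p^3 · (1−p)^3
= 20 · 0.63606 · 0.002744 = 0.0349068

0.03491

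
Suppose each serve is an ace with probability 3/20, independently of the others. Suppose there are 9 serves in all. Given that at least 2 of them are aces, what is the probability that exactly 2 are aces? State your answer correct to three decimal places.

0.648

X ~ Binomial(9, 0.15). Want P(X=2 | X≥2) = P(X=2) / P(X≥2).
P(X=2) = C(9,2)·0.15^2·0.85^7 = 0.25967
P(X≥2) = 1 − 0.23162 − 0.36786 = 0.40052
Ratio = 0.25967 / 0.40052 = 0.64832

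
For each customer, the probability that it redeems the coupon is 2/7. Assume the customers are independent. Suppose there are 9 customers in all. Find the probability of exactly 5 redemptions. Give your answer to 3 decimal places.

0.062

X ~ Binomial(n=9, p=0.285714).
P(X=5) = C(9,5) · p^5 · (1−p)^4
= 126 · 0.001904 · 0.26031 = 0.06245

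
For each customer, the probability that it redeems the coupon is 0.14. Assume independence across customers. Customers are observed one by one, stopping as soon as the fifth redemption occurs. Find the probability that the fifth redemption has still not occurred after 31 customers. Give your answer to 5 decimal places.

Needing more than 31 customers ⇔ fewer than 5 successes in the first 31. With X ~ Binomial(31, 0.14), P(Y > 31) = P(X ≤ 4).
  k=0: C(31,0)·0.14^0·0.86^31 = 0.0093208
  k=1: C(31,1)·0.14^1·0.86^30 = 0.0470374
  k=2: C(31,2)·0.14^2·0.86^29 = 0.1148588
  k=3: C(31,3)·0.14^3·0.86^28 = 0.1807467
  k=4: C(31,4)·0.14^4·0.86^27 = 0.2059672
P(X ≤ 4) = 0.5579309

0.55793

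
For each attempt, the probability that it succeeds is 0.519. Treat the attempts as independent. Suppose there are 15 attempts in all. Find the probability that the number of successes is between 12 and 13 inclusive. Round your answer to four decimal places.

0.0242

X ~ Binomial(15, 0.519); P(12 ≤ X ≤ 13) = Σ C(15,k) p^k (1−p)^(15−k) over k:
  k=12: C(15,12)·0.519^12·0.481^3 = 0.019340
  k=13: C(15,13)·0.519^13·0.481^2 = 0.004816
Total = 0.024156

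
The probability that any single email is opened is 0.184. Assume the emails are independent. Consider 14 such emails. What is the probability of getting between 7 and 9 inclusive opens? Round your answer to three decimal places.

X ~ Binomial(14, 0.184); P(7 ≤ X ≤ 9) = Σ C(14,k) p^k (1−p)^(14−k) over k:
  k=7: C(14,7)·0.184^7·0.816^7 = 0.00590
  k=8: C(14,8)·0.184^8·0.816^6 = 0.00116
  k=9: C(14,9)·0.184^9·0.816^5 = 0.00018
Total = 0.00724

0.007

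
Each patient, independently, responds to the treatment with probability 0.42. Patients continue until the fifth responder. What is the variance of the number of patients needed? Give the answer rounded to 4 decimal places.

16.4399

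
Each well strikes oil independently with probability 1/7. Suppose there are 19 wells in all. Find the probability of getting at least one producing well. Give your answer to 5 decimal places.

0.94654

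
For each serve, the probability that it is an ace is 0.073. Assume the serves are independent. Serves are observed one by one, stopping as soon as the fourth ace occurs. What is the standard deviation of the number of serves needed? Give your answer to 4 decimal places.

Y = total serves until the fourth success; negative binomial with r=4, p=0.073.
SD(Y) = √[r(1−p)/p²] = √(695.815350) = 26.378312

26.3783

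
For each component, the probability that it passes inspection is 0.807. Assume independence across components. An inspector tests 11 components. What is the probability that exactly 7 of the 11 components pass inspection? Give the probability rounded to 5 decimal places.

0.10206

X ~ Binomial(n=11, p=0.807).
P(X=7) = C(11,7) · p^7 · (1−p)^4
= 330 · 0.2229 · 0.0013875 = 0.1020606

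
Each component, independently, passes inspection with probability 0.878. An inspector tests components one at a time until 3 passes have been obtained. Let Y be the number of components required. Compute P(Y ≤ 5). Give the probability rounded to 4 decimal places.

Finishing within 5 components ⇔ at least 3 successes in the first 5. With X ~ Binomial(5, 0.878), P(Y ≤ 5) = 1 − P(X ≤ 2).
  k=0: C(5,0)·0.878^0·0.122^5 = 0.000027
  k=1: C(5,1)·0.878^1·0.122^4 = 0.000973
  k=2: C(5,2)·0.878^2·0.122^3 = 0.013998
1 − 0.014998 = 0.985002

0.9850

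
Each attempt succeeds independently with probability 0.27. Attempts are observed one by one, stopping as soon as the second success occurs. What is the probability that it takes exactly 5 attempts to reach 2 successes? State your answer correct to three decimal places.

0.113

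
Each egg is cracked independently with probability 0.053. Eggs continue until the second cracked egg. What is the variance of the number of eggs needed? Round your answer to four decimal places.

Y = total eggs until the second success; negative binomial with r=2, p=0.053.
Var(Y) = r(1−p)/p² = 2·0.947 / 0.053² = 674.261303

674.2613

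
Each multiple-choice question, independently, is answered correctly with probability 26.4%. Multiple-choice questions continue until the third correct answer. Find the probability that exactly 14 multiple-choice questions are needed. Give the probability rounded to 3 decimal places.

Y = trial on which the third success occurs; negative binomial, r=3, p=0.264.
P(Y=14) = C(13,2) · p^3 · (1−p)^11
= 78 · 0.0184 · 0.034329 = 0.04927

0.049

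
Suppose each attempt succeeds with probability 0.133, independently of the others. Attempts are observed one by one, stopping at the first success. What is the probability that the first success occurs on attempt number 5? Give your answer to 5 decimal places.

Geometric (trials to first success), p = 0.133.
P(Y = 5) = (1−p)^4 · p = 0.56504 · 0.133 = 0.0751498

0.07515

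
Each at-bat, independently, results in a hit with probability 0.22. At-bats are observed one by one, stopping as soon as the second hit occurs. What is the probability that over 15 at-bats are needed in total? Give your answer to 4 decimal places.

0.1259

Needing more than 15 at-bats ⇔ fewer than 2 successes in the first 15. With X ~ Binomial(15, 0.22), P(Y > 15) = P(X ≤ 1).
  k=0: C(15,0)·0.22^0·0.78^15 = 0.024067
  k=1: C(15,1)·0.22^1·0.78^14 = 0.101821
P(X ≤ 1) = 0.125888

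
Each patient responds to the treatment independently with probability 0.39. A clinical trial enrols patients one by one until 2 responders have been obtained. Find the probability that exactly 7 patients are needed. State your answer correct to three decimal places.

Y = trial on which the second success occurs; negative binomial, r=2, p=0.39.
P(Y=7) = C(6,1) · p^2 · (1−p)^5
= 6 · 0.1521 · 0.08446 = 0.07708

0.077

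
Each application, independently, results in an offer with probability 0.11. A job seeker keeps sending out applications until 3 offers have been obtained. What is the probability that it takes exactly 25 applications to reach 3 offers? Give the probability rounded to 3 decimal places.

Y = trial on which the third success occurs; negative binomial, r=3, p=0.11.
P(Y=25) = C(24,2) · p^3 · (1−p)^22
= 276 · 0.001331 · 0.077016 = 0.02829

0.028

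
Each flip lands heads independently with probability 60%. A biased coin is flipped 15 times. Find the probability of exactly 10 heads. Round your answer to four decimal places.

0.1859

X ~ Binomial(n=15, p=0.60).
P(X=10) = C(15,10) · p^10 · (1−p)^5
= 3003 · 0.0060466 · 0.01024 = 0.185938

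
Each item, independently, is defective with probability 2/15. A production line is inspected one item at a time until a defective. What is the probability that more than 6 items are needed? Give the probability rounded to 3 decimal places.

0.424

Y = number of items to the first success; geometric, p = 0.133333.
P(Y > 6) = P(first 6 all fail) = (1−p)^6 = 0.42375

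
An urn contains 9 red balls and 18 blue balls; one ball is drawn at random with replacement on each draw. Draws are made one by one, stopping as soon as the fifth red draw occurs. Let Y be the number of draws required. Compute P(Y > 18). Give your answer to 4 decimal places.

0.2311

Needing more than 18 draws ⇔ fewer than 5 successes in the first 18. With X ~ Binomial(18, 0.333333), P(Y > 18) = P(X ≤ 4).
  k=0: C(18,0)·0.333333^0·0.666667^18 = 0.000677
  k=1: C(18,1)·0.333333^1·0.666667^17 = 0.006090
  k=2: C(18,2)·0.333333^2·0.666667^16 = 0.025881
  k=3: C(18,3)·0.333333^3·0.666667^15 = 0.069017
  k=4: C(18,4)·0.333333^4·0.666667^14 = 0.129407
P(X ≤ 4) = 0.231072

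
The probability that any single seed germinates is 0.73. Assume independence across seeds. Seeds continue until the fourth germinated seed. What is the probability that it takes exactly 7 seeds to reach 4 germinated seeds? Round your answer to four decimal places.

Y = trial on which the fourth success occurs; negative binomial, r=4, p=0.73.
P(Y=7) = C(6,3) · p^4 · (1−p)^3
= 20 · 0.28398 · 0.019683 = 0.111793

0.1118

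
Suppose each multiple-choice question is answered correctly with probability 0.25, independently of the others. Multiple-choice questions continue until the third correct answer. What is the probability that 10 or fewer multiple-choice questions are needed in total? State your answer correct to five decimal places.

0.47441

Finishing within 10 multiple-choice questions ⇔ at least 3 successes in the first 10. With X ~ Binomial(10, 0.25), P(Y ≤ 10) = 1 − P(X ≤ 2).
  k=0: C(10,0)·0.25^0·0.75^10 = 0.0563135
  k=1: C(10,1)·0.25^1·0.75^9 = 0.1877117
  k=2: C(10,2)·0.25^2·0.75^8 = 0.2815676
1 − 0.5255928 = 0.4744072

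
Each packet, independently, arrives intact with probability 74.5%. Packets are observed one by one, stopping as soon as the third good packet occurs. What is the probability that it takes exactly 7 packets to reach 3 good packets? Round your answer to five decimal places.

Y = trial on which the third success occurs; negative binomial, r=3, p=0.745.
P(Y=7) = C(6,2) · p^3 · (1−p)^4
= 15 · 0.41349 · 0.0042283 = 0.0262253

0.02623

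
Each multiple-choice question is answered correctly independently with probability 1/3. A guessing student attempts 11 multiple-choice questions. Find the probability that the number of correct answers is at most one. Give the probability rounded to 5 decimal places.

X ~ Binomial(11, 0.333333); P(X ≤ 1) = Σ C(11,k) p^k (1−p)^(11−k) over k:
  k=0: C(11,0)·0.333333^0·0.666667^11 = 0.0115610
  k=1: C(11,1)·0.333333^1·0.666667^10 = 0.0635856
Total = 0.0751466

0.07515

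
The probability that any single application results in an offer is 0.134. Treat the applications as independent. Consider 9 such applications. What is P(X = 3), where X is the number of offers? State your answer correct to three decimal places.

0.085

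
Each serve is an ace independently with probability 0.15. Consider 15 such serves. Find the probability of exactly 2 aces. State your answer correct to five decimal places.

X ~ Binomial(n=15, p=0.15).
P(X=2) = C(15,2) · p^2 · (1−p)^13
= 105 · 0.0225 · 0.12091 = 0.2856392

0.28564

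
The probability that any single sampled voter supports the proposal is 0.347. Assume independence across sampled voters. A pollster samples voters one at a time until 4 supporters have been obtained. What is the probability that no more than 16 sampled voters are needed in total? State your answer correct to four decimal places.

Finishing within 16 sampled voters ⇔ at least 4 successes in the first 16. With X ~ Binomial(16, 0.347), P(Y ≤ 16) = 1 − P(X ≤ 3).
  k=0: C(16,0)·0.347^0·0.653^16 = 0.001093
  k=1: C(16,1)·0.347^1·0.653^15 = 0.009293
  k=2: C(16,2)·0.347^2·0.653^14 = 0.037036
  k=3: C(16,3)·0.347^3·0.653^13 = 0.091843
1 − 0.139265 = 0.860735

0.8607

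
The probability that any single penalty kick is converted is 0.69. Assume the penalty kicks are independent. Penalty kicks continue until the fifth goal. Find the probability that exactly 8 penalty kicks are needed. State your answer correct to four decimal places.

0.1631

Y = trial on which the fifth success occurs; negative binomial, r=5, p=0.69.
P(Y=8) = C(7,4) · p^5 · (1−p)^3
= 35 · 0.1564 · 0.029791 = 0.163079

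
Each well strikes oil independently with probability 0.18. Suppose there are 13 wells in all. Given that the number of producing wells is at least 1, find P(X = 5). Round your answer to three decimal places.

X ~ Binomial(13, 0.18). Want P(X=5 | X≥1) = P(X=5) / P(X≥1).
P(X=5) = C(13,5)·0.18^5·0.82^8 = 0.04971
P(X≥1) = 1 − 0.07578 = 0.92422
Ratio = 0.04971 / 0.92422 = 0.05379

0.054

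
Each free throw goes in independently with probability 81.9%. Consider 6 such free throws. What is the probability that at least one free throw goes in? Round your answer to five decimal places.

0.99996

P(at least one) = 1 − P(none) = 1 − (1 − 0.819)^6
= 1 − 0.0000352 = 0.9999648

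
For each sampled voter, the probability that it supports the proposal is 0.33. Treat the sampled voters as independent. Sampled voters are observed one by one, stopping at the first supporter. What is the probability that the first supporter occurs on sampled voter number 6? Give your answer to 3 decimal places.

0.045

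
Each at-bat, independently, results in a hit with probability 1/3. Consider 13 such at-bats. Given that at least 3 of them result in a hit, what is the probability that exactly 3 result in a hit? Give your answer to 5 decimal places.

0.21328

X ~ Binomial(13, 0.333333). Want P(X=3 | X≥3) = P(X=3) / P(X≥3).
P(X=3) = C(13,3)·0.333333^3·0.666667^10 = 0.1836918
P(X≥3) = 1 − 0.0051382 − 0.0333985 − 0.1001955 = 0.8612678
Ratio = 0.1836918 / 0.8612678 = 0.2132807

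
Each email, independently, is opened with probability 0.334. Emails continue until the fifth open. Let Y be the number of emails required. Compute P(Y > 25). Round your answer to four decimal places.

0.0455

Needing more than 25 emails ⇔ fewer than 5 successes in the first 25. With X ~ Binomial(25, 0.334), P(Y > 25) = P(X ≤ 4).
  k=0: C(25,0)·0.334^0·0.666^25 = 0.000039
  k=1: C(25,1)·0.334^1·0.666^24 = 0.000484
  k=2: C(25,2)·0.334^2·0.666^23 = 0.002914
  k=3: C(25,3)·0.334^3·0.666^22 = 0.011205
  k=4: C(25,4)·0.334^4·0.666^21 = 0.030905
P(X ≤ 4) = 0.045547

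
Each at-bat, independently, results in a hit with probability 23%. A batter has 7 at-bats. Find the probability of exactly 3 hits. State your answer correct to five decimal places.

0.14970

X ~ Binomial(n=7, p=0.23).
P(X=3) = C(7,3) · p^3 · (1−p)^4
= 35 · 0.012167 · 0.35153 = 0.1496975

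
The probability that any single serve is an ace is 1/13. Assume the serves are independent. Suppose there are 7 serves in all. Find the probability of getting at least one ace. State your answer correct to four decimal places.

0.4290

P(at least one) = 1 − P(none) = 1 − (1 − 0.076923)^7
= 1 − 0.571038 = 0.428962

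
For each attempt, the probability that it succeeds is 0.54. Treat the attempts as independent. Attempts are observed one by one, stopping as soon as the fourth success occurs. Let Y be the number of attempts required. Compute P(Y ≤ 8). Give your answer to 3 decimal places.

0.720

Finishing within 8 attempts ⇔ at least 4 successes in the first 8. With X ~ Binomial(8, 0.54), P(Y ≤ 8) = 1 − P(X ≤ 3).
  k=0: C(8,0)·0.54^0·0.46^8 = 0.00200
  k=1: C(8,1)·0.54^1·0.46^7 = 0.01883
  k=2: C(8,2)·0.54^2·0.46^6 = 0.07736
  k=3: C(8,3)·0.54^3·0.46^5 = 0.18162
1 − 0.27981 = 0.72019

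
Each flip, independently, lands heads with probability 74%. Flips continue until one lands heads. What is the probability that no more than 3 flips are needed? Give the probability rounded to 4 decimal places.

0.9824

Y = number of flips to the first success; geometric, p = 0.74.
P(Y ≤ 3) = 1 − (1−p)^3 = 1 − 0.017576 = 0.982424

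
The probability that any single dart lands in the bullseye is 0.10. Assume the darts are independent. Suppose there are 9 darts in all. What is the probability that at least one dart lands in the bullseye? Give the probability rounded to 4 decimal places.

0.6126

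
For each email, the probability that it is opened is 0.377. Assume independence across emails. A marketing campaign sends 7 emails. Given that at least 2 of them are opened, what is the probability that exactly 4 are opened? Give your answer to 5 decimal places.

0.21125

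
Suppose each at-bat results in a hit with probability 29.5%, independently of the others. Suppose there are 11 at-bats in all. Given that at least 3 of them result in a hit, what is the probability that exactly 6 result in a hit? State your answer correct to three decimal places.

0.079

X ~ Binomial(11, 0.295). Want P(X=6 | X≥3) = P(X=6) / P(X≥3).
P(X=6) = C(11,6)·0.295^6·0.705^5 = 0.05303
P(X≥3) = 1 − 0.02138 − 0.09843 − 0.20592 = 0.67427
Ratio = 0.05303 / 0.67427 = 0.07865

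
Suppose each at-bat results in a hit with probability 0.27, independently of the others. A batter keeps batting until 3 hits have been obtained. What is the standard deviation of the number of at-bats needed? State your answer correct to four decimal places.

5.4810

Y = total at-bats until the third success; negative binomial with r=3, p=0.27.
SD(Y) = √[r(1−p)/p²] = √(30.041152) = 5.480981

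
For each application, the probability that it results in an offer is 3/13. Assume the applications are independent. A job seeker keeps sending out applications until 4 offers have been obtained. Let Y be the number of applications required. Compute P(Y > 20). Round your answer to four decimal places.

0.2888

Needing more than 20 applications ⇔ fewer than 4 successes in the first 20. With X ~ Binomial(20, 0.230769), P(Y > 20) = P(X ≤ 3).
  k=0: C(20,0)·0.230769^0·0.769231^20 = 0.005262
  k=1: C(20,1)·0.230769^1·0.769231^19 = 0.031571
  k=2: C(20,2)·0.230769^2·0.769231^18 = 0.089976
  k=3: C(20,3)·0.230769^3·0.769231^17 = 0.161958
P(X ≤ 3) = 0.288767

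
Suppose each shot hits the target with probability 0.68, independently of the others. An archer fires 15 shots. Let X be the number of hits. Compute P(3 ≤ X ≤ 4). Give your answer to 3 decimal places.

X ~ Binomial(15, 0.68); P(3 ≤ X ≤ 4) = Σ C(15,k) p^k (1−p)^(15−k) over k:
  k=3: C(15,3)·0.68^3·0.32^12 = 0.00016
  k=4: C(15,4)·0.68^4·0.32^11 = 0.00105
Total = 0.00122

0.001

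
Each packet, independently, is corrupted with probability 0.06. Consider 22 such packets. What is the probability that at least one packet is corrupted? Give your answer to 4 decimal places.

0.7437

P(at least one) = 1 − P(none) = 1 − (1 − 0.06)^22
= 1 − 0.256338 = 0.743662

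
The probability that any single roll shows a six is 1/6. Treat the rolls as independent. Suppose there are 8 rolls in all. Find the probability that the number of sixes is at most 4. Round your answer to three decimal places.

X ~ Binomial(8, 0.166667); P(X ≤ 4) = Σ C(8,k) p^k (1−p)^(8−k) over k:
  k=0: C(8,0)·0.166667^0·0.833333^8 = 0.23257
  k=1: C(8,1)·0.166667^1·0.833333^7 = 0.37211
  k=2: C(8,2)·0.166667^2·0.833333^6 = 0.26048
  k=3: C(8,3)·0.166667^3·0.833333^5 = 0.10419
  k=4: C(8,4)·0.166667^4·0.833333^4 = 0.02605
Total = 0.99539

0.995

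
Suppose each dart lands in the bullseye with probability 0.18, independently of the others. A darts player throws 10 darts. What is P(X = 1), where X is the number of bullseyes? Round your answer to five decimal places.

X ~ Binomial(n=10, p=0.18).
P(X=1) = C(10,1) · p^1 · (1−p)^9
= 10 · 0.18 · 0.16762 = 0.3017152

0.30172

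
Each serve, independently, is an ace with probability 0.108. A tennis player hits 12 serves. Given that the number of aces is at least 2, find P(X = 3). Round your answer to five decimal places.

0.26238

X ~ Binomial(12, 0.108). Want P(X=3 | X≥2) = P(X=3) / P(X≥2).
P(X=3) = C(12,3)·0.108^3·0.892^9 = 0.0990781
P(X≥2) = 1 − 0.2537338 − 0.3686535 = 0.3776127
Ratio = 0.0990781 / 0.3776127 = 0.2623802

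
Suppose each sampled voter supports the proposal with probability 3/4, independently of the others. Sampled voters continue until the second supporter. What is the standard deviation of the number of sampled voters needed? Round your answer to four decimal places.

0.9428

Y = total sampled voters until the second success; negative binomial with r=2, p=0.75.
SD(Y) = √[r(1−p)/p²] = √(0.888889) = 0.942809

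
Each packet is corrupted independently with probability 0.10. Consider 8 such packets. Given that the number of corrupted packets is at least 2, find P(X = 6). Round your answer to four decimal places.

X ~ Binomial(8, 0.10). Want P(X=6 | X≥2) = P(X=6) / P(X≥2).
P(X=6) = C(8,6)·0.10^6·0.90^2 = 0.000023
P(X≥2) = 1 − 0.430467 − 0.382638 = 0.186895
Ratio = 0.000023 / 0.186895 = 0.000121

0.0001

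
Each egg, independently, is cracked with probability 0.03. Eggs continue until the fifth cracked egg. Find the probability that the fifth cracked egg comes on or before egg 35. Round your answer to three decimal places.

Finishing within 35 eggs ⇔ at least 5 successes in the first 35. With X ~ Binomial(35, 0.03), P(Y ≤ 35) = 1 − P(X ≤ 4).
  k=0: C(35,0)·0.03^0·0.97^35 = 0.34436
  k=1: C(35,1)·0.03^1·0.97^34 = 0.37276
  k=2: C(35,2)·0.03^2·0.97^33 = 0.19599
  k=3: C(35,3)·0.03^3·0.97^32 = 0.06668
  k=4: C(35,4)·0.03^4·0.97^31 = 0.01650
1 − 0.99628 = 0.00372

0.004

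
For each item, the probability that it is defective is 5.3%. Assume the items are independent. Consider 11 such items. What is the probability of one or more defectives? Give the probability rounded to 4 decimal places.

0.4506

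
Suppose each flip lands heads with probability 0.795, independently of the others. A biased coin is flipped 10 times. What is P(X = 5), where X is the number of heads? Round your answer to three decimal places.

X ~ Binomial(n=10, p=0.795).
P(X=5) = C(10,5) · p^5 · (1−p)^5
= 252 · 0.31757 · 0.00036205 = 0.02897

0.029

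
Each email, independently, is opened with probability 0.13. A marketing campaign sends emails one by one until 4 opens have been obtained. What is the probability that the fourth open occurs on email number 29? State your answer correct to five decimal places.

Y = trial on which the fourth success occurs; negative binomial, r=4, p=0.13.
P(Y=29) = C(28,3) · p^4 · (1−p)^25
= 3276 · 0.00028561 · 0.03076 = 0.0287805

0.02878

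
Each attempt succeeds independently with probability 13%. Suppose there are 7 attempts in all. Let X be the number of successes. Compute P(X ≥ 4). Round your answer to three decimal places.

X ~ Binomial(7, 0.13); P(X ≥ 4) = Σ C(7,k) p^k (1−p)^(7−k) over k:
  k=4: C(7,4)·0.13^4·0.87^3 = 0.00658
  k=5: C(7,5)·0.13^5·0.87^2 = 0.00059
  k=6: C(7,6)·0.13^6·0.87^1 = 0.00003
  k=7: C(7,7)·0.13^7·0.87^0 = 0.00000
Total = 0.00720

0.007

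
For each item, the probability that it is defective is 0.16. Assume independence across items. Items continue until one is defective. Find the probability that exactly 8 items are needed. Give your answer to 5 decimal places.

Geometric (trials to first success), p = 0.16.
P(Y = 8) = (1−p)^7 · p = 0.29509 · 0.16 = 0.0472145

0.04721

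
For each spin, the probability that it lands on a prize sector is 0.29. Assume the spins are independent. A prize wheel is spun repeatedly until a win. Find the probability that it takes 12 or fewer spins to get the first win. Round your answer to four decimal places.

0.9836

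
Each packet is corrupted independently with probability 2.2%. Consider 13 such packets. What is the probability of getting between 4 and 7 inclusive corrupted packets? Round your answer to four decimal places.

X ~ Binomial(13, 0.022); P(4 ≤ X ≤ 7) = Σ C(13,k) p^k (1−p)^(13−k) over k:
  k=4: C(13,4)·0.022^4·0.978^9 = 0.000137
  k=5: C(13,5)·0.022^5·0.978^8 = 0.000006
  k=6: C(13,6)·0.022^6·0.978^7 = 0.000000
  k=7: C(13,7)·0.022^7·0.978^6 = 0.000000
Total = 0.000143

0.0001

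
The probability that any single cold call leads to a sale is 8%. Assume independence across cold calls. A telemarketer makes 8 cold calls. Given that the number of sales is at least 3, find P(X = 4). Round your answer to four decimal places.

X ~ Binomial(8, 0.08). Want P(X=4 | X≥3) = P(X=4) / P(X≥3).
P(X=4) = C(8,4)·0.08^4·0.92^4 = 0.002054
P(X≥3) = 1 − 0.513219 − 0.357022 − 0.108659 = 0.021100
Ratio = 0.002054 / 0.021100 = 0.097346

0.0973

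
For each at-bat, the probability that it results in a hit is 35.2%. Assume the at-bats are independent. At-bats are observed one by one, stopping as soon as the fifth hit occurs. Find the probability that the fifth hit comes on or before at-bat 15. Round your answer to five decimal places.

0.65410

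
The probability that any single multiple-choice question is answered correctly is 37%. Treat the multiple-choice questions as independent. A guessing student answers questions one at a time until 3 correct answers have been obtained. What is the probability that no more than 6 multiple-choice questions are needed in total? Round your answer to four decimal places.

0.3937

Finishing within 6 multiple-choice questions ⇔ at least 3 successes in the first 6. With X ~ Binomial(6, 0.37), P(Y ≤ 6) = 1 − P(X ≤ 2).
  k=0: C(6,0)·0.37^0·0.63^6 = 0.062524
  k=1: C(6,1)·0.37^1·0.63^5 = 0.220321
  k=2: C(6,2)·0.37^2·0.63^4 = 0.323487
1 − 0.606331 = 0.393669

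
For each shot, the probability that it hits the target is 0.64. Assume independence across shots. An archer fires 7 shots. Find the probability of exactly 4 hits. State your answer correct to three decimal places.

0.274

X ~ Binomial(n=7, p=0.64).
P(X=4) = C(7,4) · p^4 · (1−p)^3
= 35 · 0.16777 · 0.046656 = 0.27397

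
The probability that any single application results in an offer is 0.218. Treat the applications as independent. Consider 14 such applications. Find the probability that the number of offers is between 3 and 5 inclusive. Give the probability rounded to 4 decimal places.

X ~ Binomial(14, 0.218); P(3 ≤ X ≤ 5) = Σ C(14,k) p^k (1−p)^(14−k) over k:
  k=3: C(14,3)·0.218^3·0.782^11 = 0.252200
  k=4: C(14,4)·0.218^4·0.782^10 = 0.193343
  k=5: C(14,5)·0.218^5·0.782^9 = 0.107797
Total = 0.553340

0.5533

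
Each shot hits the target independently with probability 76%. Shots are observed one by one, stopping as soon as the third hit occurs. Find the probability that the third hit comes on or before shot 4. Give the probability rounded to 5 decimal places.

Finishing within 4 shots ⇔ at least 3 successes in the first 4. With X ~ Binomial(4, 0.76), P(Y ≤ 4) = 1 − P(X ≤ 2).
  k=0: C(4,0)·0.76^0·0.24^4 = 0.0033178
  k=1: C(4,1)·0.76^1·0.24^3 = 0.0420250
  k=2: C(4,2)·0.76^2·0.24^2 = 0.1996186
1 − 0.2449613 = 0.7550387

0.75504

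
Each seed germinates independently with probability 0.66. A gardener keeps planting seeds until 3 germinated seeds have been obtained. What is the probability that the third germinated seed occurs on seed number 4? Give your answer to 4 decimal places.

0.2932

Y = trial on which the third success occurs; negative binomial, r=3, p=0.66.
P(Y=4) = C(3,2) · p^3 · (1−p)^1
= 3 · 0.2875 · 0.34 = 0.293246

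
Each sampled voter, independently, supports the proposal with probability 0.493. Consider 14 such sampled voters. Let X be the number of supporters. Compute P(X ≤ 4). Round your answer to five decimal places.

0.09864

X ~ Binomial(14, 0.493); P(X ≤ 4) = Σ C(14,k) p^k (1−p)^(14−k) over k:
  k=0: C(14,0)·0.493^0·0.507^14 = 0.0000742
  k=1: C(14,1)·0.493^1·0.507^13 = 0.0010094
  k=2: C(14,2)·0.493^2·0.507^12 = 0.0063801
  k=3: C(14,3)·0.493^3·0.507^11 = 0.0248159
  k=4: C(14,4)·0.493^4·0.507^10 = 0.0663592
Total = 0.0986388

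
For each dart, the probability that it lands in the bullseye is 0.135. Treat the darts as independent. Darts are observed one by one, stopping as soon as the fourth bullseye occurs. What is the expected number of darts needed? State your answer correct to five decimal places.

Y = total darts until the fourth success; negative binomial with r=4, p=0.135.
E[Y] = r / p = 4 / 0.135 = 29.6296296

29.62963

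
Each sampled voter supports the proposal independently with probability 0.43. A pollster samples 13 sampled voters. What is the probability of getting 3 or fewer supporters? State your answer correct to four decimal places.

0.1193

X ~ Binomial(13, 0.43); P(X ≤ 3) = Σ C(13,k) p^k (1−p)^(13−k) over k:
  k=0: C(13,0)·0.43^0·0.57^13 = 0.000670
  k=1: C(13,1)·0.43^1·0.57^12 = 0.006575
  k=2: C(13,2)·0.43^2·0.57^11 = 0.029762
  k=3: C(13,3)·0.43^3·0.57^10 = 0.082323
Total = 0.119330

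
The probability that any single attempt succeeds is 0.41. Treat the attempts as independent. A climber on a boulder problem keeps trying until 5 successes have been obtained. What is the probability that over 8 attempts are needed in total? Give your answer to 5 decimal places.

Needing more than 8 attempts ⇔ fewer than 5 successes in the first 8. With X ~ Binomial(8, 0.41), P(Y > 8) = P(X ≤ 4).
  k=0: C(8,0)·0.41^0·0.59^8 = 0.0146830
  k=1: C(8,1)·0.41^1·0.59^7 = 0.0816278
  k=2: C(8,2)·0.41^2·0.59^6 = 0.1985353
  k=3: C(8,3)·0.41^3·0.59^5 = 0.2759305
  k=4: C(8,4)·0.41^4·0.59^4 = 0.2396854
P(X ≤ 4) = 0.8104620

0.81046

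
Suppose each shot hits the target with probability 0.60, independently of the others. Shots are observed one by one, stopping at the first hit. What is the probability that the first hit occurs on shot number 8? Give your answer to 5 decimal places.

Geometric (trials to first success), p = 0.60.
P(Y = 8) = (1−p)^7 · p = 0.0016384 · 0.60 = 0.0009830

0.00098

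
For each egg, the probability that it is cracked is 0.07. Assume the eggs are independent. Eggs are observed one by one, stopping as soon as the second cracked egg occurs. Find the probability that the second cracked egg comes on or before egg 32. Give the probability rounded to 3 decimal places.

Finishing within 32 eggs ⇔ at least 2 successes in the first 32. With X ~ Binomial(32, 0.07), P(Y ≤ 32) = 1 − P(X ≤ 1).
  k=0: C(32,0)·0.07^0·0.93^32 = 0.09805
  k=1: C(32,1)·0.07^1·0.93^31 = 0.23617
1 − 0.33422 = 0.66578

0.666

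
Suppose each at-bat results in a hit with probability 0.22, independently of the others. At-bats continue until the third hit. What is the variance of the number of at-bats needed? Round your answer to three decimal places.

48.347

Y = total at-bats until the third success; negative binomial with r=3, p=0.22.
Var(Y) = r(1−p)/p² = 3·0.78 / 0.22² = 48.34711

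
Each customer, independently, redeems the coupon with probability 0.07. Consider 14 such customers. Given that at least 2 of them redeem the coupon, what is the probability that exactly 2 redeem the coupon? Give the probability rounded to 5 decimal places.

X ~ Binomial(14, 0.07). Want P(X=2 | X≥2) = P(X=2) / P(X≥2).
P(X=2) = C(14,2)·0.07^2·0.93^12 = 0.1866521
P(X≥2) = 1 − 0.3620439 − 0.3815087 = 0.2564474
Ratio = 0.1866521 / 0.2564474 = 0.7278377

0.72784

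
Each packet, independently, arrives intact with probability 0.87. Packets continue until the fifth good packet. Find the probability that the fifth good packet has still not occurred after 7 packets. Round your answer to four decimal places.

0.0513

Needing more than 7 packets ⇔ fewer than 5 successes in the first 7. With X ~ Binomial(7, 0.87), P(Y > 7) = P(X ≤ 4).
  k=0: C(7,0)·0.87^0·0.13^7 = 0.000001
  k=1: C(7,1)·0.87^1·0.13^6 = 0.000029
  k=2: C(7,2)·0.87^2·0.13^5 = 0.000590
  k=3: C(7,3)·0.87^3·0.13^4 = 0.006583
  k=4: C(7,4)·0.87^4·0.13^3 = 0.044053
P(X ≤ 4) = 0.051256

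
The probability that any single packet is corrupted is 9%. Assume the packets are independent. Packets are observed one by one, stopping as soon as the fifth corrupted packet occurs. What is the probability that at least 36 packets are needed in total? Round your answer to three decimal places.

0.797

Needing more than 35 packets ⇔ fewer than 5 successes in the first 35. With X ~ Binomial(35, 0.09), P(Y > 35) = P(X ≤ 4).
  k=0: C(35,0)·0.09^0·0.91^35 = 0.03685
  k=1: C(35,1)·0.09^1·0.91^34 = 0.12756
  k=2: C(35,2)·0.09^2·0.91^33 = 0.21447
  k=3: C(35,3)·0.09^3·0.91^32 = 0.23333
  k=4: C(35,4)·0.09^4·0.91^31 = 0.18461
P(X ≤ 4) = 0.79682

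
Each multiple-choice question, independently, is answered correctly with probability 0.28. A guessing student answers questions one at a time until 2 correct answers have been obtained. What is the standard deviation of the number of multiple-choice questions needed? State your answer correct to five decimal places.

Y = total multiple-choice questions until the second success; negative binomial with r=2, p=0.28.
SD(Y) = √[r(1−p)/p²] = √(18.3673469) = 4.2857143

4.28571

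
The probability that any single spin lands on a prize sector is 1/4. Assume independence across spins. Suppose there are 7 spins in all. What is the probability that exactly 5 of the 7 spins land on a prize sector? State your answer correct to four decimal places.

0.0115

X ~ Binomial(n=7, p=0.25).
P(X=5) = C(7,5) · p^5 · (1−p)^2
= 21 · 0.00097656 · 0.5625 = 0.011536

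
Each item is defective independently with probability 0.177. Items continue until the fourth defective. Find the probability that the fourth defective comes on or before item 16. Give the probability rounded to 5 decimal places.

0.31060

Finishing within 16 items ⇔ at least 4 successes in the first 16. With X ~ Binomial(16, 0.177), P(Y ≤ 16) = 1 − P(X ≤ 3).
  k=0: C(16,0)·0.177^0·0.823^16 = 0.0442994
  k=1: C(16,1)·0.177^1·0.823^15 = 0.1524371
  k=2: C(16,2)·0.177^2·0.823^14 = 0.2458813
  k=3: C(16,3)·0.177^3·0.823^13 = 0.2467776
1 − 0.6893953 = 0.3106047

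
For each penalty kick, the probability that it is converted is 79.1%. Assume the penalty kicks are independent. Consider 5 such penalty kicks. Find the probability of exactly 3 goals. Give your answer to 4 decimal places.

X ~ Binomial(n=5, p=0.791).
P(X=3) = C(5,3) · p^3 · (1−p)^2
= 10 · 0.49491 · 0.043681 = 0.216183

0.2162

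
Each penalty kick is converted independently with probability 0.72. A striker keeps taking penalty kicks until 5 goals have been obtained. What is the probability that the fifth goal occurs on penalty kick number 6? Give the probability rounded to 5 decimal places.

0.27089

Y = trial on which the fifth success occurs; negative binomial, r=5, p=0.72.
P(Y=6) = C(5,4) · p^5 · (1−p)^1
= 5 · 0.19349 · 0.28 = 0.2708885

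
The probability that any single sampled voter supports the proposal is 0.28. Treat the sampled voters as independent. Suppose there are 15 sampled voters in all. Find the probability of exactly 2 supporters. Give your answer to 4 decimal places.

0.1150

X ~ Binomial(n=15, p=0.28).
P(X=2) = C(15,2) · p^2 · (1−p)^13
= 105 · 0.0784 · 0.013974 = 0.115034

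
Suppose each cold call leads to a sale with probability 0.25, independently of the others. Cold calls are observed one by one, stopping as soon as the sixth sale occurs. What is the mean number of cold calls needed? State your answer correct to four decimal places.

24.0000

Y = total cold calls until the sixth success; negative binomial with r=6, p=0.25.
E[Y] = r / p = 6 / 0.25 = 24.000000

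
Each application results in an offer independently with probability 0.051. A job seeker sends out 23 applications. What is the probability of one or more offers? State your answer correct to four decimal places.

0.7000

P(at least one) = 1 − P(none) = 1 − (1 − 0.051)^23
= 1 − 0.300001 = 0.699999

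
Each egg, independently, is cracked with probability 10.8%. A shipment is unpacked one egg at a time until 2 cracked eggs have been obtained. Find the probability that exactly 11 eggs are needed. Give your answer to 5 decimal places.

Y = trial on which the second success occurs; negative binomial, r=2, p=0.108.
P(Y=11) = C(10,1) · p^2 · (1−p)^9
= 10 · 0.011664 · 0.35751 = 0.0416995

0.04170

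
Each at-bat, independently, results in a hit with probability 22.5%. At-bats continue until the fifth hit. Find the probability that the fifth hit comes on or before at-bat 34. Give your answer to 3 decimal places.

0.908

Finishing within 34 at-bats ⇔ at least 5 successes in the first 34. With X ~ Binomial(34, 0.225), P(Y ≤ 34) = 1 − P(X ≤ 4).
  k=0: C(34,0)·0.225^0·0.775^34 = 0.00017
  k=1: C(34,1)·0.225^1·0.775^33 = 0.00170
  k=2: C(34,2)·0.225^2·0.775^32 = 0.00815
  k=3: C(34,3)·0.225^3·0.775^31 = 0.02523
  k=4: C(34,4)·0.225^4·0.775^30 = 0.05676
1 − 0.09201 = 0.90799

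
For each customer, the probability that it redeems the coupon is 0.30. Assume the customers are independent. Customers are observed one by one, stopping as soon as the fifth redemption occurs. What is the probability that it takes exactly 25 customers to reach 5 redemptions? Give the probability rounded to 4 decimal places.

0.0206

Y = trial on which the fifth success occurs; negative binomial, r=5, p=0.30.
P(Y=25) = C(24,4) · p^5 · (1−p)^20
= 10626 · 0.00243 · 0.00079792 = 0.020603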